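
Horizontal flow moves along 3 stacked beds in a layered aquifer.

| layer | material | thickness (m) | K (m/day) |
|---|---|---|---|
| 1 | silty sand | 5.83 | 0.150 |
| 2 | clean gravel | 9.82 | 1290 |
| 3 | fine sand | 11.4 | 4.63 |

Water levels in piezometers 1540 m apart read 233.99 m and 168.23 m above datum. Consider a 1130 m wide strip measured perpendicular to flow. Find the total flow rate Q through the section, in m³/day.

614000

Flow is parallel to layering, so each bed carries its own Darcy discharge and the transmissivities add.
Σ(K_i·b_i) = 0.150×5.83 + 1290×9.82 + 4.63×11.4 = 12721 m²/day.
Hydraulic gradient i = (233.99 − 168.23) / 1540 = 65.76 / 1540 = 0.04270.
Q = Σ(K_i·b_i) · W · i = 12721 × 1130 × 0.04270 = 6.138e+05 m³/day.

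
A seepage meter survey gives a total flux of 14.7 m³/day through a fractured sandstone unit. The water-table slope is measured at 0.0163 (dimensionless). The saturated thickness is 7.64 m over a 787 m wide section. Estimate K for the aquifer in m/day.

0.150

Cross-sectional area A = 787 × 7.64 = 6013 m².
Hydraulic gradient i = 0.0163.
From Q = K·A·i, K = Q / (A·i) = 14.7 / (6013 × 0.01630) = 0.1500 m/day.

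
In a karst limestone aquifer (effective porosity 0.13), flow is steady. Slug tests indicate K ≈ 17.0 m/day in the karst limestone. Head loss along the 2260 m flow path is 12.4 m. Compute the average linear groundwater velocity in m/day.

Hydraulic gradient i = Δh / L = 12.4 / 2260 = 0.005487.
Darcy flux q = K · i = 17.00 × 0.005487 = 0.09327 m/day.
Seepage velocity v = q / n_e = 0.09327 / 0.13 = 0.7175 m/day.

0.717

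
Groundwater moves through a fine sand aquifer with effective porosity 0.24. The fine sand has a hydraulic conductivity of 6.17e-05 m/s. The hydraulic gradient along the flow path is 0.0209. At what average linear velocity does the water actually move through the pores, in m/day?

0.464

Convert K: 6.17e-05 m/s × 86400 = 5.331 m/day.
Hydraulic gradient i = 0.0209.
Darcy flux q = K · i = 5.331 × 0.02090 = 0.1114 m/day.
Seepage velocity v = q / n_e = 0.1114 / 0.24 = 0.4642 m/day.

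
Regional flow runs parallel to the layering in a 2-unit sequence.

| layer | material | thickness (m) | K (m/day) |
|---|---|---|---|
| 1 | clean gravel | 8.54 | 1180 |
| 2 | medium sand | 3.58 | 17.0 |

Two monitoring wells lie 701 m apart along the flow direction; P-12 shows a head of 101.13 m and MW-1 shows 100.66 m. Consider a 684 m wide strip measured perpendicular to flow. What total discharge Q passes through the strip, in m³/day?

Flow is parallel to layering, so each bed carries its own Darcy discharge and the transmissivities add.
Σ(K_i·b_i) = 1180×8.54 + 17.0×3.58 = 10138 m²/day.
Hydraulic gradient i = (101.13 − 100.66) / 701 = 0.47 / 701 = 0.0006705.
Q = Σ(K_i·b_i) · W · i = 10138 × 684 × 0.0006705 = 4649 m³/day.

4650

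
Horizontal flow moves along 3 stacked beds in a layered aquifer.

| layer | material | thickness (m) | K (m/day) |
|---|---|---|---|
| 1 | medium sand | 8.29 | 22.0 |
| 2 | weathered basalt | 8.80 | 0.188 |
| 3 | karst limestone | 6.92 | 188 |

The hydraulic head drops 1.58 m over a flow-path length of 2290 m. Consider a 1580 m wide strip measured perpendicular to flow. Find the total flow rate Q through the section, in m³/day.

1620

Flow is parallel to layering, so each bed carries its own Darcy discharge and the transmissivities add.
Σ(K_i·b_i) = 22.0×8.29 + 0.188×8.80 + 188×6.92 = 1485 m²/day.
Hydraulic gradient i = Δh / L = 1.58 / 2290 = 0.0006900.
Q = Σ(K_i·b_i) · W · i = 1485 × 1580 × 0.0006900 = 1619 m³/day.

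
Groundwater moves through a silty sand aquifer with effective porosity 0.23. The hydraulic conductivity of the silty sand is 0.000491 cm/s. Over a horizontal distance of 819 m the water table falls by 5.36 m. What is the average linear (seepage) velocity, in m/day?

Convert K: 0.000491 cm/s × 864 = 0.4242 m/day.
Hydraulic gradient i = Δh / L = 5.36 / 819 = 0.006545.
Darcy flux q = K · i = 0.4242 × 0.006545 = 0.002776 m/day.
Seepage velocity v = q / n_e = 0.002776 / 0.23 = 0.01207 m/day.

0.0121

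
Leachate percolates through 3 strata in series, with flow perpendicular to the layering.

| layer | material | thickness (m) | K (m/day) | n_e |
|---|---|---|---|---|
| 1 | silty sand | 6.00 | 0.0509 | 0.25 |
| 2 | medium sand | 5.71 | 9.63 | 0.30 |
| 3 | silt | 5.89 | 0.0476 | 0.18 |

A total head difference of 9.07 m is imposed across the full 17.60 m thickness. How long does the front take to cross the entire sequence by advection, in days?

114

With flow normal to the layers, continuity requires the same specific discharge q through every layer.
Σ(b_i/K_i) = 6.00/0.0509 + 5.71/9.63 + 5.89/0.0476 = 242.2 d.
q = Δh / Σ(b_i/K_i) = 9.07 / 242.2 = 0.03745 m/day.
In each layer the seepage velocity is v_i = q/n_i, so the layer transit time is t_i = b_i·n_i / q:
  layer 1 (silty sand): t_1 = 6.00 × 0.25 / 0.03745 = 40.06 d
  layer 2 (medium sand): t_2 = 5.71 × 0.30 / 0.03745 = 45.74 d
  layer 3 (silt): t_3 = 5.89 × 0.18 / 0.03745 = 28.31 d
Total t = Σ t_i = 114.1 days.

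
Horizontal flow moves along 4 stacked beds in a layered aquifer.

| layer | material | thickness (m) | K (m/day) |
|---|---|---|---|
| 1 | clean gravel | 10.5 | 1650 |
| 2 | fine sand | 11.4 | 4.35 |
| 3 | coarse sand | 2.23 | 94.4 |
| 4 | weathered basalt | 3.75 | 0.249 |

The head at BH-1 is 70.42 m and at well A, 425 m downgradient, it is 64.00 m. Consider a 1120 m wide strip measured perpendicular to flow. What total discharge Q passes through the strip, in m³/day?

Flow is parallel to layering, so each bed carries its own Darcy discharge and the transmissivities add.
Σ(K_i·b_i) = 1650×10.5 + 4.35×11.4 + 94.4×2.23 + 0.249×3.75 = 17586 m²/day.
Hydraulic gradient i = (70.42 − 64.00) / 425 = 6.42 / 425 = 0.01511.
Q = Σ(K_i·b_i) · W · i = 17586 × 1120 × 0.01511 = 2.975e+05 m³/day.

298000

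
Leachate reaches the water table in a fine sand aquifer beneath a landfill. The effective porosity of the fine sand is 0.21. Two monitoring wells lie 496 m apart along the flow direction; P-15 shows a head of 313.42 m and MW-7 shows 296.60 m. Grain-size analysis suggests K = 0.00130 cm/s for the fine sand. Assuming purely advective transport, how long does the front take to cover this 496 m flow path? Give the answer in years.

7.49

Convert K: 0.00130 cm/s × 864 = 1.123 m/day.
Hydraulic gradient i = (313.42 − 296.60) / 496 = 16.82 / 496 = 0.03391.
Darcy flux q = K · i = 1.123 × 0.03391 = 0.03809 m/day.
Seepage velocity v = q / n_e = 0.03809 / 0.21 = 0.1814 m/day.
Travel time t = L / v = 496 / 0.1814 = 2735 days = 7.487 years.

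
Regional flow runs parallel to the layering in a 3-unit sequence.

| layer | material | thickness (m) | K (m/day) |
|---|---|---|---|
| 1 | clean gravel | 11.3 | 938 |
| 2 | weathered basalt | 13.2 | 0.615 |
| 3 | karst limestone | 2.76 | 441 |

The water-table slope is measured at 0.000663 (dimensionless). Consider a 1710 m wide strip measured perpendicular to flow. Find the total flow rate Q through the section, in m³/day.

Flow is parallel to layering, so each bed carries its own Darcy discharge and the transmissivities add.
Σ(K_i·b_i) = 938×11.3 + 0.615×13.2 + 441×2.76 = 11825 m²/day.
Hydraulic gradient i = 0.000663.
Q = Σ(K_i·b_i) · W · i = 11825 × 1710 × 0.0006630 = 13406 m³/day.

13400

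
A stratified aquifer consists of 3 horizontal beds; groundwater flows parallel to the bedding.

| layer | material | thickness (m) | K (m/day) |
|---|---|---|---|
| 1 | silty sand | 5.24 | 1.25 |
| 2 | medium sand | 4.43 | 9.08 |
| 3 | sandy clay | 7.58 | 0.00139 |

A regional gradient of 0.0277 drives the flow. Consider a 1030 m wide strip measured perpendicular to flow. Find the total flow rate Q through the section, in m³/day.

1330

Flow is parallel to layering, so each bed carries its own Darcy discharge and the transmissivities add.
Σ(K_i·b_i) = 1.25×5.24 + 9.08×4.43 + 0.00139×7.58 = 46.78 m²/day.
Hydraulic gradient i = 0.0277.
Q = Σ(K_i·b_i) · W · i = 46.78 × 1030 × 0.02770 = 1335 m³/day.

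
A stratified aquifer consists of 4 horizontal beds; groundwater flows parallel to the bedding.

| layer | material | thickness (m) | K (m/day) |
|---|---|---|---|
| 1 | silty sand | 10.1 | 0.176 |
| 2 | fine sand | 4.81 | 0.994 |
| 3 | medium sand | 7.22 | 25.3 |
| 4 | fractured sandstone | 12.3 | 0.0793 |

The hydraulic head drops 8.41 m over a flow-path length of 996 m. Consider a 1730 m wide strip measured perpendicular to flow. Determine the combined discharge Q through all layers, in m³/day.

Flow is parallel to layering, so each bed carries its own Darcy discharge and the transmissivities add.
Σ(K_i·b_i) = 0.176×10.1 + 0.994×4.81 + 25.3×7.22 + 0.0793×12.3 = 190.2 m²/day.
Hydraulic gradient i = Δh / L = 8.41 / 996 = 0.008444.
Q = Σ(K_i·b_i) · W · i = 190.2 × 1730 × 0.008444 = 2778 m³/day.

2780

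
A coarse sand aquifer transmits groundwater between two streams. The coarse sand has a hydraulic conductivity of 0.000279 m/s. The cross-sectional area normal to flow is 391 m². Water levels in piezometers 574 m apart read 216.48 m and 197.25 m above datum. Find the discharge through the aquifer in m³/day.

Convert K: 0.000279 m/s × 86400 = 24.11 m/day.
Hydraulic gradient i = (216.48 − 197.25) / 574 = 19.23 / 574 = 0.03350.
Darcy's law: Q = K · A · i = 24.11 × 391.0 × 0.03350 = 315.8 m³/day.

316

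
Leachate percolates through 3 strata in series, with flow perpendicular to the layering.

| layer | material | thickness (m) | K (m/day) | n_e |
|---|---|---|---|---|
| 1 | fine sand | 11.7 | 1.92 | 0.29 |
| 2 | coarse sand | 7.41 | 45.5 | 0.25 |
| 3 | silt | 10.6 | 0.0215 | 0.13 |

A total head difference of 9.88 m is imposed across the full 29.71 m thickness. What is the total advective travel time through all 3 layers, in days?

With flow normal to the layers, continuity requires the same specific discharge q through every layer.
Σ(b_i/K_i) = 11.7/1.92 + 7.41/45.5 + 10.6/0.0215 = 499.3 d.
q = Δh / Σ(b_i/K_i) = 9.88 / 499.3 = 0.01979 m/day.
In each layer the seepage velocity is v_i = q/n_i, so the layer transit time is t_i = b_i·n_i / q:
  layer 1 (fine sand): t_1 = 11.7 × 0.29 / 0.01979 = 171.5 d
  layer 2 (coarse sand): t_2 = 7.41 × 0.25 / 0.01979 = 93.61 d
  layer 3 (silt): t_3 = 10.6 × 0.13 / 0.01979 = 69.64 d
Total t = Σ t_i = 334.7 days.

335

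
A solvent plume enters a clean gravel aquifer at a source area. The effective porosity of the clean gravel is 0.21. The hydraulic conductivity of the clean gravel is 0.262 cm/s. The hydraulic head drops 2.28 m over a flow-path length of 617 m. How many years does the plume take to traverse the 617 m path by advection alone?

0.424

Convert K: 0.262 cm/s × 864 = 226.4 m/day.
Hydraulic gradient i = Δh / L = 2.28 / 617 = 0.003695.
Darcy flux q = K · i = 226.4 × 0.003695 = 0.8365 m/day.
Seepage velocity v = q / n_e = 0.8365 / 0.21 = 3.983 m/day.
Travel time t = L / v = 617 / 3.983 = 154.9 days = 0.4241 years.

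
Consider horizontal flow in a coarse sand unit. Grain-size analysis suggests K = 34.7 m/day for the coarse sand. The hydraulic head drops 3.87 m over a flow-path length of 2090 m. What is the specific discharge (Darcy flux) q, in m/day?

0.0643

Hydraulic gradient i = Δh / L = 3.87 / 2090 = 0.001852.
Specific discharge q = K · i = 34.70 × 0.001852 = 0.06425 m/day.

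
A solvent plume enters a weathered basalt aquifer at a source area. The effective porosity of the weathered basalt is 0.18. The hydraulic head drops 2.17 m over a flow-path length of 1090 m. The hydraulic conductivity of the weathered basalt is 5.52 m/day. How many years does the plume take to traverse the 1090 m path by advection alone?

Hydraulic gradient i = Δh / L = 2.17 / 1090 = 0.001991.
Darcy flux q = K · i = 5.520 × 0.001991 = 0.01099 m/day.
Seepage velocity v = q / n_e = 0.01099 / 0.18 = 0.06105 m/day.
Travel time t = L / v = 1090 / 0.06105 = 17854 days = 48.88 years.

48.9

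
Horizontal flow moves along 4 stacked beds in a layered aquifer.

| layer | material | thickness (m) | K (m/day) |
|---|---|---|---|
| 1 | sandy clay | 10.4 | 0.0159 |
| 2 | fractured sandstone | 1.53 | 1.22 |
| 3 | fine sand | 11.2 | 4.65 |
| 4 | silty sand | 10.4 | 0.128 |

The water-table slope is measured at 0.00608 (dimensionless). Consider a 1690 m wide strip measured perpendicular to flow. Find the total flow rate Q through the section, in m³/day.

570

Flow is parallel to layering, so each bed carries its own Darcy discharge and the transmissivities add.
Σ(K_i·b_i) = 0.0159×10.4 + 1.22×1.53 + 4.65×11.2 + 0.128×10.4 = 55.44 m²/day.
Hydraulic gradient i = 0.00608.
Q = Σ(K_i·b_i) · W · i = 55.44 × 1690 × 0.006080 = 569.7 m³/day.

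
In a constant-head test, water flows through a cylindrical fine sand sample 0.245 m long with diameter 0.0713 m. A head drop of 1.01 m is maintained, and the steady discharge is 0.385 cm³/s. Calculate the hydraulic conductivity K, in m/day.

Cross-sectional area A = π·(d/2)² = π × (0.0713/2)² = 0.003993 m².
Convert discharge: 0.385 cm³/s = 3.850e-07 m³/s.
Darcy's law rearranged: K = Q·L / (A·Δh) = 3.850e-07 × 0.245 / (0.003993 × 1.01) = 2.339e-05 m/s = 2.021 m/day.

2.02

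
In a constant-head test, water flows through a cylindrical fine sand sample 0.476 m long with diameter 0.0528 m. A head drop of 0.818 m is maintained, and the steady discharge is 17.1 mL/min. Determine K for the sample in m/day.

Cross-sectional area A = π·(d/2)² = π × (0.0528/2)² = 0.002190 m².
Convert discharge: 17.1 mL/min = 2.850e-07 m³/s.
Darcy's law rearranged: K = Q·L / (A·Δh) = 2.850e-07 × 0.476 / (0.002190 × 0.818) = 7.574e-05 m/s = 6.544 m/day.

6.54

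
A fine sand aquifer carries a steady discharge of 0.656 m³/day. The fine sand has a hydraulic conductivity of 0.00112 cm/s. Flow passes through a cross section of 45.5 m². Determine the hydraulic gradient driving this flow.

Convert K: 0.00112 cm/s × 864 = 0.9677 m/day.
From Q = K·A·i, i = Q / (K·A) = 0.656 / (0.9677 × 45.50) = 0.01490.

0.0149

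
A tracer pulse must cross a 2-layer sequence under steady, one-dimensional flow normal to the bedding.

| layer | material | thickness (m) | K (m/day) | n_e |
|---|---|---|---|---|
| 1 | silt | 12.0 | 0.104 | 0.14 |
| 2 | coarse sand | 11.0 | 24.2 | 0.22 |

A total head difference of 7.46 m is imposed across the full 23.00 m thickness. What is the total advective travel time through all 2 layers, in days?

63.7

With flow normal to the layers, continuity requires the same specific discharge q through every layer.
Σ(b_i/K_i) = 12.0/0.104 + 11.0/24.2 = 115.8 d.
q = Δh / Σ(b_i/K_i) = 7.46 / 115.8 = 0.06440 m/day.
In each layer the seepage velocity is v_i = q/n_i, so the layer transit time is t_i = b_i·n_i / q:
  layer 1 (silt): t_1 = 12.0 × 0.14 / 0.06440 = 26.09 d
  layer 2 (coarse sand): t_2 = 11.0 × 0.22 / 0.06440 = 37.58 d
Total t = Σ t_i = 63.66 days.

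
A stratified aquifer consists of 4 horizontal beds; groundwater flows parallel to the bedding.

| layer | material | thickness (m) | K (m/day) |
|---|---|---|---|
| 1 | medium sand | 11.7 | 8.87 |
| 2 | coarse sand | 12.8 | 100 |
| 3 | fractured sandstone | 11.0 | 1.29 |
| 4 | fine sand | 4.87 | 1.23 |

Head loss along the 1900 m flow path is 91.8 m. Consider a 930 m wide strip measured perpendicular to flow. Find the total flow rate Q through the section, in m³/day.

Flow is parallel to layering, so each bed carries its own Darcy discharge and the transmissivities add.
Σ(K_i·b_i) = 8.87×11.7 + 100×12.8 + 1.29×11.0 + 1.23×4.87 = 1404 m²/day.
Hydraulic gradient i = Δh / L = 91.8 / 1900 = 0.04832.
Q = Σ(K_i·b_i) · W · i = 1404 × 930 × 0.04832 = 63085 m³/day.

63100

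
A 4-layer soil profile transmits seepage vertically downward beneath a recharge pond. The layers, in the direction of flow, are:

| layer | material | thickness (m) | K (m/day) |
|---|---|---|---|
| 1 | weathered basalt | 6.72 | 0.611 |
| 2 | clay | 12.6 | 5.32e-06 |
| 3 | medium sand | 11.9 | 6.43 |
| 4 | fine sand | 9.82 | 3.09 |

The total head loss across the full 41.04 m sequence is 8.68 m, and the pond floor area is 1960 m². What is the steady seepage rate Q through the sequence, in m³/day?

Flow is perpendicular to layering, so the layers act in series and the equivalent K is the thickness-weighted harmonic mean.
Total thickness L = 6.72 + 12.6 + 11.9 + 9.82 = 41.04 m.
Σ(b_i/K_i) = 6.72/0.611 + 12.6/5.32e-06 + 11.9/6.43 + 9.82/3.09 = 2.368e+06 d.
K_eq = L / Σ(b_i/K_i) = 41.04 / 2.368e+06 = 1.733e-05 m/day.
Q = K_eq · A · (Δh/L) = 1.733e-05 × 1960 × (8.68/41.04) = 0.007183 m³/day.

0.00718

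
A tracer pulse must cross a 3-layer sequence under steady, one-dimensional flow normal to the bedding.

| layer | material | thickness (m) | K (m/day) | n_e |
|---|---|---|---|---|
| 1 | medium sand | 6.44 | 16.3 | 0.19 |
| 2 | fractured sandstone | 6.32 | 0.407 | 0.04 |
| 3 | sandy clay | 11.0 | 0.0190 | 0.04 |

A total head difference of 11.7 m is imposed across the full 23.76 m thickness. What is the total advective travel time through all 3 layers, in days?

97.4

With flow normal to the layers, continuity requires the same specific discharge q through every layer.
Σ(b_i/K_i) = 6.44/16.3 + 6.32/0.407 + 11.0/0.0190 = 594.9 d.
q = Δh / Σ(b_i/K_i) = 11.7 / 594.9 = 0.01967 m/day.
In each layer the seepage velocity is v_i = q/n_i, so the layer transit time is t_i = b_i·n_i / q:
  layer 1 (medium sand): t_1 = 6.44 × 0.19 / 0.01967 = 62.21 d
  layer 2 (fractured sandstone): t_2 = 6.32 × 0.04 / 0.01967 = 12.85 d
  layer 3 (sandy clay): t_3 = 11.0 × 0.04 / 0.01967 = 22.37 d
Total t = Σ t_i = 97.44 days.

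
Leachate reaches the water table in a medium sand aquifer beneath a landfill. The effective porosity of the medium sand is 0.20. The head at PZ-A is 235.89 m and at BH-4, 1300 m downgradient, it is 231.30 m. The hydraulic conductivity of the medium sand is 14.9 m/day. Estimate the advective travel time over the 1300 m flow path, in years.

13.5

Hydraulic gradient i = (235.89 − 231.30) / 1300 = 4.59 / 1300 = 0.003531.
Darcy flux q = K · i = 14.90 × 0.003531 = 0.05261 m/day.
Seepage velocity v = q / n_e = 0.05261 / 0.20 = 0.2630 m/day.
Travel time t = L / v = 1300 / 0.2630 = 4942 days = 13.53 years.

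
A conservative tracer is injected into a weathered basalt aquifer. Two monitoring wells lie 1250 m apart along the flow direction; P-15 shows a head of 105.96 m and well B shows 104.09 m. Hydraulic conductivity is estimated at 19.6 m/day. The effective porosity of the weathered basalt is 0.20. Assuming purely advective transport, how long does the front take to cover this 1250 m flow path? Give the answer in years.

23.3

Hydraulic gradient i = (105.96 − 104.09) / 1250 = 1.87 / 1250 = 0.001496.
Darcy flux q = K · i = 19.60 × 0.001496 = 0.02932 m/day.
Seepage velocity v = q / n_e = 0.02932 / 0.20 = 0.1466 m/day.
Travel time t = L / v = 1250 / 0.1466 = 8526 days = 23.34 years.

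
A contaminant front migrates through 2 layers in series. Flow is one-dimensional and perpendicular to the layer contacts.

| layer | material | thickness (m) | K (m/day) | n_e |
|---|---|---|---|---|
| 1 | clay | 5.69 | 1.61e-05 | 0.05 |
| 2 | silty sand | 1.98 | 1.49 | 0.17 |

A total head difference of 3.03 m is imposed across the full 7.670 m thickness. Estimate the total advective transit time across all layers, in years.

With flow normal to the layers, continuity requires the same specific discharge q through every layer.
Σ(b_i/K_i) = 5.69/1.61e-05 + 1.98/1.49 = 3.534e+05 d.
q = Δh / Σ(b_i/K_i) = 3.03 / 3.534e+05 = 8.573e-06 m/day.
In each layer the seepage velocity is v_i = q/n_i, so the layer transit time is t_i = b_i·n_i / q:
  layer 1 (clay): t_1 = 5.69 × 0.05 / 8.573e-06 = 33184 d
  layer 2 (silty sand): t_2 = 1.98 × 0.17 / 8.573e-06 = 39261 d
Total t = Σ t_i = 72445 days = 198.3 years.

198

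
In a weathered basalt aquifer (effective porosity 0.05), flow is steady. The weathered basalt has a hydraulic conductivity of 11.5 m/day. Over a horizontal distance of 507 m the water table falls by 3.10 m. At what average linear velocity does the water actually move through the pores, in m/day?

Hydraulic gradient i = Δh / L = 3.10 / 507 = 0.006114.
Darcy flux q = K · i = 11.50 × 0.006114 = 0.07032 m/day.
Seepage velocity v = q / n_e = 0.07032 / 0.05 = 1.406 m/day.

1.41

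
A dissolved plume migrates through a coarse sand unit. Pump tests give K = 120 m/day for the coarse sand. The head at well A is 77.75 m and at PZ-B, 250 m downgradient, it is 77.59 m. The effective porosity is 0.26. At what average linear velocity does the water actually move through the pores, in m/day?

Hydraulic gradient i = (77.75 − 77.59) / 250 = 0.16 / 250 = 0.0006400.
Darcy flux q = K · i = 120.0 × 0.0006400 = 0.07680 m/day.
Seepage velocity v = q / n_e = 0.07680 / 0.26 = 0.2954 m/day.

0.295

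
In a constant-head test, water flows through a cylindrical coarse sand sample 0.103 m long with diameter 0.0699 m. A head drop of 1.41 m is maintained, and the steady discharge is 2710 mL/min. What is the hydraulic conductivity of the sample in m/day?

74.3

Cross-sectional area A = π·(d/2)² = π × (0.0699/2)² = 0.003837 m².
Convert discharge: 2710 mL/min = 4.517e-05 m³/s.
Darcy's law rearranged: K = Q·L / (A·Δh) = 4.517e-05 × 0.103 / (0.003837 × 1.41) = 0.0008598 m/s = 74.29 m/day.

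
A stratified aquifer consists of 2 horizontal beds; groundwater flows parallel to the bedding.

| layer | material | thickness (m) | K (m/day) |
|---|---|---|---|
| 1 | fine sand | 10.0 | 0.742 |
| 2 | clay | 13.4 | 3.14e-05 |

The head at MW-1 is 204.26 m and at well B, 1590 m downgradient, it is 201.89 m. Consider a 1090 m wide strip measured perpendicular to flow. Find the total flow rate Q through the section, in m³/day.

12.1

Flow is parallel to layering, so each bed carries its own Darcy discharge and the transmissivities add.
Σ(K_i·b_i) = 0.742×10.0 + 3.14e-05×13.4 = 7.420 m²/day.
Hydraulic gradient i = (204.26 − 201.89) / 1590 = 2.37 / 1590 = 0.001491.
Q = Σ(K_i·b_i) · W · i = 7.420 × 1090 × 0.001491 = 12.06 m³/day.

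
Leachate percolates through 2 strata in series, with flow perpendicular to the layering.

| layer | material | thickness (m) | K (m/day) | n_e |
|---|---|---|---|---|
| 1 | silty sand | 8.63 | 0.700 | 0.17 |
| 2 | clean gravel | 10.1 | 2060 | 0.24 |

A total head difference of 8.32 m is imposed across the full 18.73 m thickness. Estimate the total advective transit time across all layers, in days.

With flow normal to the layers, continuity requires the same specific discharge q through every layer.
Σ(b_i/K_i) = 8.63/0.700 + 10.1/2060 = 12.33 d.
q = Δh / Σ(b_i/K_i) = 8.32 / 12.33 = 0.6746 m/day.
In each layer the seepage velocity is v_i = q/n_i, so the layer transit time is t_i = b_i·n_i / q:
  layer 1 (silty sand): t_1 = 8.63 × 0.17 / 0.6746 = 2.175 d
  layer 2 (clean gravel): t_2 = 10.1 × 0.24 / 0.6746 = 3.593 d
Total t = Σ t_i = 5.768 days.

5.77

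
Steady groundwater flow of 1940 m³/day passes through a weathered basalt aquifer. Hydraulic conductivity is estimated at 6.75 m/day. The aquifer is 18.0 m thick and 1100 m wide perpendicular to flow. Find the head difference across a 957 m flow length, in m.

13.9

Cross-sectional area A = 1100 × 18.0 = 19800 m².
From Q = K·A·i, i = Q / (K·A) = 1940 / (6.750 × 19800) = 0.01452.
Head loss Δh = i · L = 0.01452 × 957 = 13.89 m.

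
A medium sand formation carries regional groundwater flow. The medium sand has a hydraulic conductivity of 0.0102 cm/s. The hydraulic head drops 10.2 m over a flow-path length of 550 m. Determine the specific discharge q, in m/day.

Convert K: 0.0102 cm/s × 864 = 8.813 m/day.
Hydraulic gradient i = Δh / L = 10.2 / 550 = 0.01855.
Specific discharge q = K · i = 8.813 × 0.01855 = 0.1634 m/day.

0.163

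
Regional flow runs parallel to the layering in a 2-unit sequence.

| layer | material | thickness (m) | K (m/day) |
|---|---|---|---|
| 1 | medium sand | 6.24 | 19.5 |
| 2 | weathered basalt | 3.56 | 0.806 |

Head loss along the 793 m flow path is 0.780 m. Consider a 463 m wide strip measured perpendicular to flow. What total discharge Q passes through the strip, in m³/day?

Flow is parallel to layering, so each bed carries its own Darcy discharge and the transmissivities add.
Σ(K_i·b_i) = 19.5×6.24 + 0.806×3.56 = 124.5 m²/day.
Hydraulic gradient i = Δh / L = 0.780 / 793 = 0.0009836.
Q = Σ(K_i·b_i) · W · i = 124.5 × 463 × 0.0009836 = 56.72 m³/day.

56.7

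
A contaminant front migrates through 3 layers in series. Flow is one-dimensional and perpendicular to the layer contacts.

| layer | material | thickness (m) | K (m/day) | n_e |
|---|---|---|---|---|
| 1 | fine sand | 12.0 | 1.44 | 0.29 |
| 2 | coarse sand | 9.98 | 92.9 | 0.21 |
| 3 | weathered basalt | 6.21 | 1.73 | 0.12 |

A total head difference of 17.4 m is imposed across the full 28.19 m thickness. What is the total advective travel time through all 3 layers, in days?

4.37

With flow normal to the layers, continuity requires the same specific discharge q through every layer.
Σ(b_i/K_i) = 12.0/1.44 + 9.98/92.9 + 6.21/1.73 = 12.03 d.
q = Δh / Σ(b_i/K_i) = 17.4 / 12.03 = 1.446 m/day.
In each layer the seepage velocity is v_i = q/n_i, so the layer transit time is t_i = b_i·n_i / q:
  layer 1 (fine sand): t_1 = 12.0 × 0.29 / 1.446 = 2.406 d
  layer 2 (coarse sand): t_2 = 9.98 × 0.21 / 1.446 = 1.449 d
  layer 3 (weathered basalt): t_3 = 6.21 × 0.12 / 1.446 = 0.5152 d
Total t = Σ t_i = 4.370 days.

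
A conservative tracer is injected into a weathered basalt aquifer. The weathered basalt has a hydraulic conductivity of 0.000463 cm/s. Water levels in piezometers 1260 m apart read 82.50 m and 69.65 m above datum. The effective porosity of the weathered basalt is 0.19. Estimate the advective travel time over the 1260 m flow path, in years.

Convert K: 0.000463 cm/s × 864 = 0.4000 m/day.
Hydraulic gradient i = (82.50 − 69.65) / 1260 = 12.85 / 1260 = 0.01020.
Darcy flux q = K · i = 0.4000 × 0.01020 = 0.004080 m/day.
Seepage velocity v = q / n_e = 0.004080 / 0.19 = 0.02147 m/day.
Travel time t = L / v = 1260 / 0.02147 = 58681 days = 160.7 years.

161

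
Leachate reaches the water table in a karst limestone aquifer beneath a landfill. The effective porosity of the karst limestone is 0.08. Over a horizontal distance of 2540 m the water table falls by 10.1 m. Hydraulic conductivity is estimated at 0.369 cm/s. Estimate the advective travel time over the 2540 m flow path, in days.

160

Convert K: 0.369 cm/s × 864 = 318.8 m/day.
Hydraulic gradient i = Δh / L = 10.1 / 2540 = 0.003976.
Darcy flux q = K · i = 318.8 × 0.003976 = 1.268 m/day.
Seepage velocity v = q / n_e = 1.268 / 0.08 = 15.85 m/day.
Travel time t = L / v = 2540 / 15.85 = 160.3 days.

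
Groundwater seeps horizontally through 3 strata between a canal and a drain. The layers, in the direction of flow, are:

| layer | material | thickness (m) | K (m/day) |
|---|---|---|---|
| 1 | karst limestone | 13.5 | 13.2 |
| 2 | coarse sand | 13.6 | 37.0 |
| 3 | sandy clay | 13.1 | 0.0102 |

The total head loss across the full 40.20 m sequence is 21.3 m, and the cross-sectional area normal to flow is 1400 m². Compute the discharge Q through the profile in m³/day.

23.2

Flow is perpendicular to layering, so the layers act in series and the equivalent K is the thickness-weighted harmonic mean.
Total thickness L = 13.5 + 13.6 + 13.1 = 40.20 m.
Σ(b_i/K_i) = 13.5/13.2 + 13.6/37.0 + 13.1/0.0102 = 1286 d.
K_eq = L / Σ(b_i/K_i) = 40.20 / 1286 = 0.03127 m/day.
Q = K_eq · A · (Δh/L) = 0.03127 × 1400 × (21.3/40.20) = 23.19 m³/day.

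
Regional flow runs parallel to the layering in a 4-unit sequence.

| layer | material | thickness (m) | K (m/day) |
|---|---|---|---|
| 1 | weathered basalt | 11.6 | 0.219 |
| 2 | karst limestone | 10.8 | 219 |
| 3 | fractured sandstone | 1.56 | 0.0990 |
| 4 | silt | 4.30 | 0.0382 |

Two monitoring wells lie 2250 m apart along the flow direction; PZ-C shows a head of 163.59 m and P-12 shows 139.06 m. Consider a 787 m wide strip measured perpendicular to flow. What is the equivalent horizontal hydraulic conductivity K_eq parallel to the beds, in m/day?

Flow is parallel to layering, so each bed carries its own Darcy discharge and the transmissivities add.
Σ(K_i·b_i) = 0.219×11.6 + 219×10.8 + 0.0990×1.56 + 0.0382×4.30 = 2368 m²/day.
Total thickness b = 28.26 m, so K_eq = Σ(K_i·b_i)/b = 83.80 m/day.

83.8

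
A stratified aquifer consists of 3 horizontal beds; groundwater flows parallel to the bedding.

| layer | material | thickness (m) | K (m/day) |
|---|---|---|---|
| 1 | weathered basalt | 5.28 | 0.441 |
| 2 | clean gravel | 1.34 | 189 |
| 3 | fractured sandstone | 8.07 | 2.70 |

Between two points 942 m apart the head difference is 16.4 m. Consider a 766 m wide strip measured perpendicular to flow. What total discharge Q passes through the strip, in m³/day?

Flow is parallel to layering, so each bed carries its own Darcy discharge and the transmissivities add.
Σ(K_i·b_i) = 0.441×5.28 + 189×1.34 + 2.70×8.07 = 277.4 m²/day.
Hydraulic gradient i = Δh / L = 16.4 / 942 = 0.01741.
Q = Σ(K_i·b_i) · W · i = 277.4 × 766 × 0.01741 = 3699 m³/day.

3700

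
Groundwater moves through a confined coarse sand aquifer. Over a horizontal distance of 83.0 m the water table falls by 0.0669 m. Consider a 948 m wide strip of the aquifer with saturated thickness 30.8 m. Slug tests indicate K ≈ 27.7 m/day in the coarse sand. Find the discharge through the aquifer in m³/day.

652

Cross-sectional area A = 948 × 30.8 = 29198 m².
Hydraulic gradient i = Δh / L = 0.0669 / 83.0 = 0.0008060.
Darcy's law: Q = K · A · i = 27.70 × 29198 × 0.0008060 = 651.9 m³/day.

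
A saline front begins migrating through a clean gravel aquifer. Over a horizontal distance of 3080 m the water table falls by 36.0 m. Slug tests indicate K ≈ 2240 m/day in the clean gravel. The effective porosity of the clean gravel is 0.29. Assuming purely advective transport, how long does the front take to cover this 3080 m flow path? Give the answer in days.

34.1

Hydraulic gradient i = Δh / L = 36.0 / 3080 = 0.01169.
Darcy flux q = K · i = 2240 × 0.01169 = 26.18 m/day.
Seepage velocity v = q / n_e = 26.18 / 0.29 = 90.28 m/day.
Travel time t = L / v = 3080 / 90.28 = 34.12 days.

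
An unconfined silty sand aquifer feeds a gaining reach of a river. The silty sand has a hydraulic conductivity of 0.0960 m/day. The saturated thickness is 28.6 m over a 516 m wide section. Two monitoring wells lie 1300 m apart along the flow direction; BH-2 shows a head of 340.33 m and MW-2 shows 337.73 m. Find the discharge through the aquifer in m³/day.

Cross-sectional area A = 516 × 28.6 = 14758 m².
Hydraulic gradient i = (340.33 − 337.73) / 1300 = 2.6 / 1300 = 0.002000.
Darcy's law: Q = K · A · i = 0.09600 × 14758 × 0.002000 = 2.833 m³/day.

2.83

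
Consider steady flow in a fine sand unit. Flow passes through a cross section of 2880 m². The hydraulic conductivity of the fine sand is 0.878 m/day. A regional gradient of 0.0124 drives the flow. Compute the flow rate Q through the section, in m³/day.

Hydraulic gradient i = 0.0124.
Darcy's law: Q = K · A · i = 0.8780 × 2880 × 0.01240 = 31.36 m³/day.

31.4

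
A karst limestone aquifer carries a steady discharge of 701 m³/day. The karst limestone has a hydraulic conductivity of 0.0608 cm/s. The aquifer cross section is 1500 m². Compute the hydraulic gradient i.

0.00890

Convert K: 0.0608 cm/s × 864 = 52.53 m/day.
From Q = K·A·i, i = Q / (K·A) = 701 / (52.53 × 1500) = 0.008896.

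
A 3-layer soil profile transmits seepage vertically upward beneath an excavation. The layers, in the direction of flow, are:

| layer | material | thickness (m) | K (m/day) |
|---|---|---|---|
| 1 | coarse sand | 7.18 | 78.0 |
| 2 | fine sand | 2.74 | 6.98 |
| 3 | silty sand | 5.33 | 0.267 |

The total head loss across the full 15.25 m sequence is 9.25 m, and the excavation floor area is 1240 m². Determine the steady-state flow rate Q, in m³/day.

Flow is perpendicular to layering, so the layers act in series and the equivalent K is the thickness-weighted harmonic mean.
Total thickness L = 7.18 + 2.74 + 5.33 = 15.25 m.
Σ(b_i/K_i) = 7.18/78.0 + 2.74/6.98 + 5.33/0.267 = 20.45 d.
K_eq = L / Σ(b_i/K_i) = 15.25 / 20.45 = 0.7458 m/day.
Q = K_eq · A · (Δh/L) = 0.7458 × 1240 × (9.25/15.25) = 561.0 m³/day.

561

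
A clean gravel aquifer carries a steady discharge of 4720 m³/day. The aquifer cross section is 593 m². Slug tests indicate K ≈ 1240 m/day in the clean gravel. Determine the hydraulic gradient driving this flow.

From Q = K·A·i, i = Q / (K·A) = 4720 / (1240 × 593.0) = 0.006419.

0.00642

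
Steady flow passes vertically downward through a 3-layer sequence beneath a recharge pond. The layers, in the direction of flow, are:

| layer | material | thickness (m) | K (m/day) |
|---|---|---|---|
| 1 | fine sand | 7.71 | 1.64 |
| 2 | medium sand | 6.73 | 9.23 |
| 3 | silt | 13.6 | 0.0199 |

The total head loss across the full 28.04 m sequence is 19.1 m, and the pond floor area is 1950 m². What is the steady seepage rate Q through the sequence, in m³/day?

54.1

Flow is perpendicular to layering, so the layers act in series and the equivalent K is the thickness-weighted harmonic mean.
Total thickness L = 7.71 + 6.73 + 13.6 = 28.04 m.
Σ(b_i/K_i) = 7.71/1.64 + 6.73/9.23 + 13.6/0.0199 = 688.8 d.
K_eq = L / Σ(b_i/K_i) = 28.04 / 688.8 = 0.04071 m/day.
Q = K_eq · A · (Δh/L) = 0.04071 × 1950 × (19.1/28.04) = 54.07 m³/day.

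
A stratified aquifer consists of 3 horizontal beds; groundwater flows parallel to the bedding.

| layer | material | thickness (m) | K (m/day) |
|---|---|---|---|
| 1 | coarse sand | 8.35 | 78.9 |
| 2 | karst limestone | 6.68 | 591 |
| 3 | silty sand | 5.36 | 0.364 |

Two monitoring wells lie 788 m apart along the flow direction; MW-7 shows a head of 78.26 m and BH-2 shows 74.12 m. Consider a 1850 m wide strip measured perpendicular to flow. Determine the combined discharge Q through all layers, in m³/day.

44800

Flow is parallel to layering, so each bed carries its own Darcy discharge and the transmissivities add.
Σ(K_i·b_i) = 78.9×8.35 + 591×6.68 + 0.364×5.36 = 4609 m²/day.
Hydraulic gradient i = (78.26 − 74.12) / 788 = 4.14 / 788 = 0.005254.
Q = Σ(K_i·b_i) · W · i = 4609 × 1850 × 0.005254 = 44794 m³/day.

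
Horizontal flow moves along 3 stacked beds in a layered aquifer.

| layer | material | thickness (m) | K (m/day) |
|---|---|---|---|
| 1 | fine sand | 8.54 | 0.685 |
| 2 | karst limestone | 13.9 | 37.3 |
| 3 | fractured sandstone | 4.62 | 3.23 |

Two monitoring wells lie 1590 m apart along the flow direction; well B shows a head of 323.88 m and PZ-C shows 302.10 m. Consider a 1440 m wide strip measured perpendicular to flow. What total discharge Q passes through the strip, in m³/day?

Flow is parallel to layering, so each bed carries its own Darcy discharge and the transmissivities add.
Σ(K_i·b_i) = 0.685×8.54 + 37.3×13.9 + 3.23×4.62 = 539.2 m²/day.
Hydraulic gradient i = (323.88 − 302.10) / 1590 = 21.78 / 1590 = 0.01370.
Q = Σ(K_i·b_i) · W · i = 539.2 × 1440 × 0.01370 = 10637 m³/day.

10600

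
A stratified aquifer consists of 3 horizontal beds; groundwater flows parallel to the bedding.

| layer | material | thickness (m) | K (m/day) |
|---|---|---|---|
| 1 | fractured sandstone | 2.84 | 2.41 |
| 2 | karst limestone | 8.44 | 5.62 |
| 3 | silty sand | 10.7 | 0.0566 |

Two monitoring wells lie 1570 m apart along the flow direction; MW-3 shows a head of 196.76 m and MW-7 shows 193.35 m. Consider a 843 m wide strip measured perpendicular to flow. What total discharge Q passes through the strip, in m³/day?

100

Flow is parallel to layering, so each bed carries its own Darcy discharge and the transmissivities add.
Σ(K_i·b_i) = 2.41×2.84 + 5.62×8.44 + 0.0566×10.7 = 54.88 m²/day.
Hydraulic gradient i = (196.76 − 193.35) / 1570 = 3.41 / 1570 = 0.002172.
Q = Σ(K_i·b_i) · W · i = 54.88 × 843 × 0.002172 = 100.5 m³/day.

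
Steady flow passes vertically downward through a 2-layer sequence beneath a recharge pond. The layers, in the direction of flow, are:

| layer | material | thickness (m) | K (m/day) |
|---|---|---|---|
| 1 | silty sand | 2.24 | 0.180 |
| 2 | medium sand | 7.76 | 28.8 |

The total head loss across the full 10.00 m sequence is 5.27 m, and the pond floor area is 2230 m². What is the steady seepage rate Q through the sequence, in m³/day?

924

Flow is perpendicular to layering, so the layers act in series and the equivalent K is the thickness-weighted harmonic mean.
Total thickness L = 2.24 + 7.76 = 10.00 m.
Σ(b_i/K_i) = 2.24/0.180 + 7.76/28.8 = 12.71 d.
K_eq = L / Σ(b_i/K_i) = 10.00 / 12.71 = 0.7865 m/day.
Q = K_eq · A · (Δh/L) = 0.7865 × 2230 × (5.27/10.00) = 924.4 m³/day.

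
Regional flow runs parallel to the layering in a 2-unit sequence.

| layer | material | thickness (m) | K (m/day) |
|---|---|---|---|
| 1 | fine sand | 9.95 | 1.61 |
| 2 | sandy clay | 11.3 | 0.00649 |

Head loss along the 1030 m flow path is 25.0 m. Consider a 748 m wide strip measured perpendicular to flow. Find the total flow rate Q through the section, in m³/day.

Flow is parallel to layering, so each bed carries its own Darcy discharge and the transmissivities add.
Σ(K_i·b_i) = 1.61×9.95 + 0.00649×11.3 = 16.09 m²/day.
Hydraulic gradient i = Δh / L = 25.0 / 1030 = 0.02427.
Q = Σ(K_i·b_i) · W · i = 16.09 × 748 × 0.02427 = 292.2 m³/day.

292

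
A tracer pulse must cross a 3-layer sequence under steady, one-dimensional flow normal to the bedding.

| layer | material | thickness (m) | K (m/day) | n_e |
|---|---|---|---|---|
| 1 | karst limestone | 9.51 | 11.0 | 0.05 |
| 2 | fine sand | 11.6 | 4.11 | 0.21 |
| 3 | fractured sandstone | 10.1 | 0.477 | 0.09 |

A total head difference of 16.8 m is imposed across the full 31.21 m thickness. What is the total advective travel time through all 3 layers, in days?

With flow normal to the layers, continuity requires the same specific discharge q through every layer.
Σ(b_i/K_i) = 9.51/11.0 + 11.6/4.11 + 10.1/0.477 = 24.86 d.
q = Δh / Σ(b_i/K_i) = 16.8 / 24.86 = 0.6758 m/day.
In each layer the seepage velocity is v_i = q/n_i, so the layer transit time is t_i = b_i·n_i / q:
  layer 1 (karst limestone): t_1 = 9.51 × 0.05 / 0.6758 = 0.7037 d
  layer 2 (fine sand): t_2 = 11.6 × 0.21 / 0.6758 = 3.605 d
  layer 3 (fractured sandstone): t_3 = 10.1 × 0.09 / 0.6758 = 1.345 d
Total t = Σ t_i = 5.654 days.

5.65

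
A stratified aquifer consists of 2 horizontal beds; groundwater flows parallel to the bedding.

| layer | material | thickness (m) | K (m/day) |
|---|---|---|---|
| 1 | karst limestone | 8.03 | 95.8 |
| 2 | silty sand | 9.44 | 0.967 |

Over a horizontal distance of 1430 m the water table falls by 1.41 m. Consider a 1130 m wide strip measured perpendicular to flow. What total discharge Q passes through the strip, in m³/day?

Flow is parallel to layering, so each bed carries its own Darcy discharge and the transmissivities add.
Σ(K_i·b_i) = 95.8×8.03 + 0.967×9.44 = 778.4 m²/day.
Hydraulic gradient i = Δh / L = 1.41 / 1430 = 0.0009860.
Q = Σ(K_i·b_i) · W · i = 778.4 × 1130 × 0.0009860 = 867.3 m³/day.

867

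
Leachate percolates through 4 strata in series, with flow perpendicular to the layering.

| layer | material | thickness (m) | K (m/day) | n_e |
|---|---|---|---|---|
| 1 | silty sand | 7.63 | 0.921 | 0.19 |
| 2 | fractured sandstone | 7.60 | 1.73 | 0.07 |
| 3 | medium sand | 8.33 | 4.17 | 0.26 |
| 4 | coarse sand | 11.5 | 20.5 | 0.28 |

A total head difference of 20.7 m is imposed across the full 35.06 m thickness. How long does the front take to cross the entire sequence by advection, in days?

With flow normal to the layers, continuity requires the same specific discharge q through every layer.
Σ(b_i/K_i) = 7.63/0.921 + 7.60/1.73 + 8.33/4.17 + 11.5/20.5 = 15.24 d.
q = Δh / Σ(b_i/K_i) = 20.7 / 15.24 = 1.359 m/day.
In each layer the seepage velocity is v_i = q/n_i, so the layer transit time is t_i = b_i·n_i / q:
  layer 1 (silty sand): t_1 = 7.63 × 0.19 / 1.359 = 1.067 d
  layer 2 (fractured sandstone): t_2 = 7.60 × 0.07 / 1.359 = 0.3916 d
  layer 3 (medium sand): t_3 = 8.33 × 0.26 / 1.359 = 1.594 d
  layer 4 (coarse sand): t_4 = 11.5 × 0.28 / 1.359 = 2.370 d
Total t = Σ t_i = 5.423 days.

5.42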